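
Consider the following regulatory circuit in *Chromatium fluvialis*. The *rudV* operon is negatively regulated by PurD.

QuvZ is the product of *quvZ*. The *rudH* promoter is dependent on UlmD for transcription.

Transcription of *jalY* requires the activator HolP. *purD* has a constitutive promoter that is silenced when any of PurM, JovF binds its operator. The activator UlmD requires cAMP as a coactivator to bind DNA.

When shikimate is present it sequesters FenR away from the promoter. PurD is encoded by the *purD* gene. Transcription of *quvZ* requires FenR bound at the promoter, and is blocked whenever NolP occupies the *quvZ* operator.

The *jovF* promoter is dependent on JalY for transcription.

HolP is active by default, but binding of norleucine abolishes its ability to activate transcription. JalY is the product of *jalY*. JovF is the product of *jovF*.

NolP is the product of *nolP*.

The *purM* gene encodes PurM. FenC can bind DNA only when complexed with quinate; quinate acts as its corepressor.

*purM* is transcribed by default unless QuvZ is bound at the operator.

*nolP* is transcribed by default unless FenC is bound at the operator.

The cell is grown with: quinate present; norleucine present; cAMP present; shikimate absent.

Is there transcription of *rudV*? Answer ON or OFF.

Quinate is present, so FenC is active.
With repressor FenC bound, *nolP* is not transcribed.
So NolP is not produced.
Shikimate is absent, so FenR is active.
No repressor is bound and FenR is active, so *quvZ* is transcribed.
So QuvZ is produced and active.
With repressor QuvZ bound, *purM* is not transcribed.
So PurM is not produced.
Norleucine is present, so HolP is inactive.
Required activator HolP is absent, so *jalY* is not transcribed.
So JalY is not produced.
Required activator JalY is absent, so *jovF* is not transcribed.
So JovF is not produced.
With no repressor bound, *purD* is transcribed.
So PurD is produced and active.
With repressor PurD bound, *rudV* is not transcribed.

OFF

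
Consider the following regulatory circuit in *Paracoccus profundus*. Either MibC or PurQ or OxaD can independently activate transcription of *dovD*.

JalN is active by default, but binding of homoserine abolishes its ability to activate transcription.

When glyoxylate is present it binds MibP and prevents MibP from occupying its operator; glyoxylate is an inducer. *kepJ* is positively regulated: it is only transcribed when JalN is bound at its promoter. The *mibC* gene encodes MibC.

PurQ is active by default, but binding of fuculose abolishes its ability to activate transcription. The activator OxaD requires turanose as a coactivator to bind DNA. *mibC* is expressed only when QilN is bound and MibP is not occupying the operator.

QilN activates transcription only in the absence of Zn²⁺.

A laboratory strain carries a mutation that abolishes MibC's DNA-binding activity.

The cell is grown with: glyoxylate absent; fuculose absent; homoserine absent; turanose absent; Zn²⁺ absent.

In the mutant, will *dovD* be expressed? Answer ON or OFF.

MibC is non-functional in this strain, so it has no effect.
Fuculose is absent, so PurQ is active.
Turanose is absent, so OxaD is inactive.
Activator PurQ is present, so *dovD* is transcribed.

ON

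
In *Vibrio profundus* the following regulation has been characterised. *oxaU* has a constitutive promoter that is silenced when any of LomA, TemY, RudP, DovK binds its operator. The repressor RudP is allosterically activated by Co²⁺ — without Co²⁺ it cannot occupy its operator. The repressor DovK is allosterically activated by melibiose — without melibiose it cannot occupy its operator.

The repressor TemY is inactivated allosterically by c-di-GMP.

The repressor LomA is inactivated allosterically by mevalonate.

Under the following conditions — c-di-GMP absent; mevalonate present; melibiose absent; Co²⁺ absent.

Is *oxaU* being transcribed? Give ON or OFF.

Mevalonate is present, so LomA is inactive.
c-di-GMP is absent, so TemY is active.
Co²⁺ is absent, so RudP is inactive.
Melibiose is absent, so DovK is inactive.
With repressor TemY bound, *oxaU* is not transcribed.

OFF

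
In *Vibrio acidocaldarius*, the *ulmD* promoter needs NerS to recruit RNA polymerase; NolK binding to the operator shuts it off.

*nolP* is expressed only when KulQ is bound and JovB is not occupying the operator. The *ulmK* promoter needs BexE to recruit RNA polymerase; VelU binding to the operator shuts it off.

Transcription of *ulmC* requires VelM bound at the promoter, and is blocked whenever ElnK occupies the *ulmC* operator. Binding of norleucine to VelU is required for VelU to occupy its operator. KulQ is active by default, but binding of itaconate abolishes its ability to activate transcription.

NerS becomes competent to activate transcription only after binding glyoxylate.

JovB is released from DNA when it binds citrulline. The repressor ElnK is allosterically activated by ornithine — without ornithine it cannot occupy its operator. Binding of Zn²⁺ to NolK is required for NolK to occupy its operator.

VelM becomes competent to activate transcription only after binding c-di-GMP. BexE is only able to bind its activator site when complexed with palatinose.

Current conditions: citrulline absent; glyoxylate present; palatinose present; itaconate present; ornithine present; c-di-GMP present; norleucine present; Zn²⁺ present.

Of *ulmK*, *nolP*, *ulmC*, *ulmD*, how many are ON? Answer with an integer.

Norleucine is present, so VelU is active.
Palatinose is present, so BexE is active.
With repressor VelU bound, *ulmK* is not transcribed.
→ *ulmK* is OFF.
Citrulline is absent, so JovB is active.
Itaconate is present, so KulQ is inactive.
With repressor JovB bound, *nolP* is not transcribed.
→ *nolP* is OFF.
c-di-GMP is present, so VelM is active.
Ornithine is present, so ElnK is active.
With repressor ElnK bound, *ulmC* is not transcribed.
→ *ulmC* is OFF.
Glyoxylate is present, so NerS is active.
Zn²⁺ is present, so NolK is active.
With repressor NolK bound, *ulmD* is not transcribed.
→ *ulmD* is OFF.
0 of the 4 genes are transcribed.

0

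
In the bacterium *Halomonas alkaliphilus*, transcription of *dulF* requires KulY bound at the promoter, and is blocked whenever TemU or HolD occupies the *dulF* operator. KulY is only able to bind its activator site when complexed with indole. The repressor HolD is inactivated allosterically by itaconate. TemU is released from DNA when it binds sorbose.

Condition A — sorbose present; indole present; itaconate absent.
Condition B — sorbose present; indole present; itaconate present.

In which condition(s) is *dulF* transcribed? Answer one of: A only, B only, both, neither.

B only

Condition A:
Sorbose is present, so TemU is inactive.
Indole is present, so KulY is active.
Itaconate is absent, so HolD is active.
With repressor HolD bound, *dulF* is not transcribed.
→ *dulF* is OFF in A.
Condition B:
Sorbose is present, so TemU is inactive.
Indole is present, so KulY is active.
Itaconate is present, so HolD is inactive.
No repressor is bound and KulY is active, so *dulF* is transcribed.
→ *dulF* is ON in B.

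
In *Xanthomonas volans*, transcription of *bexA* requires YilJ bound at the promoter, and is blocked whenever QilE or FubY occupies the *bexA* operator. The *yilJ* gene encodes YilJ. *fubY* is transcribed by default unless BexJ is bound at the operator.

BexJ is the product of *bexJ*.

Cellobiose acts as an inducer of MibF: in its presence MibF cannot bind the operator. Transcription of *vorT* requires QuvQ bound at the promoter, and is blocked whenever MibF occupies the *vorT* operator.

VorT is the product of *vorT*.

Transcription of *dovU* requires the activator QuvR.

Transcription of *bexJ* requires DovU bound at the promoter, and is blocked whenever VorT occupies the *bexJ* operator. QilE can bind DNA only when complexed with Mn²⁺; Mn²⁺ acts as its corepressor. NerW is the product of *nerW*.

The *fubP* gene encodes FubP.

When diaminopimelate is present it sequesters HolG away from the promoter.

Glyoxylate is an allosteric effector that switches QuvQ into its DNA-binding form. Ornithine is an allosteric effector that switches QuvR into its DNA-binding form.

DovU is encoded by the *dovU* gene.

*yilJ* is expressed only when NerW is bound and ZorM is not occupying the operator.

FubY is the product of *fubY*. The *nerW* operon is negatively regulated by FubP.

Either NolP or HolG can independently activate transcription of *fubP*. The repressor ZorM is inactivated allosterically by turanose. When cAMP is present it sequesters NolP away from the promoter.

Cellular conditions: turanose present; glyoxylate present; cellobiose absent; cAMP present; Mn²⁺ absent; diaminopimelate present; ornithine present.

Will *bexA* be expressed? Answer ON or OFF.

ON

cAMP is present, so NolP is inactive.
Diaminopimelate is present, so HolG is inactive.
No activator is available at the *fubP* promoter, so *fubP* is not transcribed.
So FubP is not produced.
With no repressor bound, *nerW* is transcribed.
So NerW is produced and active.
Turanose is present, so ZorM is inactive.
No repressor is bound and NerW is active, so *yilJ* is transcribed.
So YilJ is produced and active.
Mn²⁺ is absent, so QilE is inactive.
Ornithine is present, so QuvR is active.
No repressor is bound and QuvR is active, so *dovU* is transcribed.
So DovU is produced and active.
Cellobiose is absent, so MibF is active.
Glyoxylate is present, so QuvQ is active.
With repressor MibF bound, *vorT* is not transcribed.
So VorT is not produced.
No repressor is bound and DovU is active, so *bexJ* is transcribed.
So BexJ is produced and active.
With repressor BexJ bound, *fubY* is not transcribed.
So FubY is not produced.
No repressor is bound and YilJ is active, so *bexA* is transcribed.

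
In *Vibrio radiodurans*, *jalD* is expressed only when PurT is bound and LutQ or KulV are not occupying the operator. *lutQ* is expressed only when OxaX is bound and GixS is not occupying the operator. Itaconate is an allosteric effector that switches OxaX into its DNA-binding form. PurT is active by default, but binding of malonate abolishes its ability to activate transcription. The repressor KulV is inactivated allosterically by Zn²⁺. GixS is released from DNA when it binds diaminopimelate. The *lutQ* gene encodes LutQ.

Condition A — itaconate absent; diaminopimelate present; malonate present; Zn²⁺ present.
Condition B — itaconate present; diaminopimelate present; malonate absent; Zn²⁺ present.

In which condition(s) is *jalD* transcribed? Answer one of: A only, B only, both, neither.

neither

Condition A:
Itaconate is absent, so OxaX is inactive.
Diaminopimelate is present, so GixS is inactive.
Required activator OxaX is absent, so *lutQ* is not transcribed.
So LutQ is not produced.
Malonate is present, so PurT is inactive.
Zn²⁺ is present, so KulV is inactive.
Required activator PurT is absent, so *jalD* is not transcribed.
→ *jalD* is OFF in A.
Condition B:
Itaconate is present, so OxaX is active.
Diaminopimelate is present, so GixS is inactive.
No repressor is bound and OxaX is active, so *lutQ* is transcribed.
So LutQ is produced and active.
Malonate is absent, so PurT is active.
Zn²⁺ is present, so KulV is inactive.
With repressor LutQ bound, *jalD* is not transcribed.
→ *jalD* is OFF in B.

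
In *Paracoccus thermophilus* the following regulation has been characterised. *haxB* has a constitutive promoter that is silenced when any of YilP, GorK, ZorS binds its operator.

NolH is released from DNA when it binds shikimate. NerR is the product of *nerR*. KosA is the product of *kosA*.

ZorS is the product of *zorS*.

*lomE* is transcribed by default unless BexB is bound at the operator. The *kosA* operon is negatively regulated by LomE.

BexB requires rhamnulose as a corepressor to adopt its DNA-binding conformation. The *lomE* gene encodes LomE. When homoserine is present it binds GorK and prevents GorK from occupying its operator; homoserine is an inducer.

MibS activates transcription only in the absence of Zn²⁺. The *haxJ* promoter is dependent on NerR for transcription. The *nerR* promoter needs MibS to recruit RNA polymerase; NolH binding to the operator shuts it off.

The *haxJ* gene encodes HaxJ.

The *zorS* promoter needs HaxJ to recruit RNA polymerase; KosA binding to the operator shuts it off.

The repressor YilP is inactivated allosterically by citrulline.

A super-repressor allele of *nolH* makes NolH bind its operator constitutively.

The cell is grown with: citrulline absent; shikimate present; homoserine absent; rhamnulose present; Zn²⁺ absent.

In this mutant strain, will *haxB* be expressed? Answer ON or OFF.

OFF

Citrulline is absent, so YilP is active.
Homoserine is absent, so GorK is active.
Rhamnulose is present, so BexB is active.
With repressor BexB bound, *lomE* is not transcribed.
So LomE is not produced.
With no repressor bound, *kosA* is transcribed.
So KosA is produced and active.
Zn²⁺ is absent, so MibS is active.
NolH is constitutively active in this strain.
With repressor NolH bound, *nerR* is not transcribed.
So NerR is not produced.
Required activator NerR is absent, so *haxJ* is not transcribed.
So HaxJ is not produced.
With repressor KosA bound, *zorS* is not transcribed.
So ZorS is not produced.
With repressor YilP bound, *haxB* is not transcribed.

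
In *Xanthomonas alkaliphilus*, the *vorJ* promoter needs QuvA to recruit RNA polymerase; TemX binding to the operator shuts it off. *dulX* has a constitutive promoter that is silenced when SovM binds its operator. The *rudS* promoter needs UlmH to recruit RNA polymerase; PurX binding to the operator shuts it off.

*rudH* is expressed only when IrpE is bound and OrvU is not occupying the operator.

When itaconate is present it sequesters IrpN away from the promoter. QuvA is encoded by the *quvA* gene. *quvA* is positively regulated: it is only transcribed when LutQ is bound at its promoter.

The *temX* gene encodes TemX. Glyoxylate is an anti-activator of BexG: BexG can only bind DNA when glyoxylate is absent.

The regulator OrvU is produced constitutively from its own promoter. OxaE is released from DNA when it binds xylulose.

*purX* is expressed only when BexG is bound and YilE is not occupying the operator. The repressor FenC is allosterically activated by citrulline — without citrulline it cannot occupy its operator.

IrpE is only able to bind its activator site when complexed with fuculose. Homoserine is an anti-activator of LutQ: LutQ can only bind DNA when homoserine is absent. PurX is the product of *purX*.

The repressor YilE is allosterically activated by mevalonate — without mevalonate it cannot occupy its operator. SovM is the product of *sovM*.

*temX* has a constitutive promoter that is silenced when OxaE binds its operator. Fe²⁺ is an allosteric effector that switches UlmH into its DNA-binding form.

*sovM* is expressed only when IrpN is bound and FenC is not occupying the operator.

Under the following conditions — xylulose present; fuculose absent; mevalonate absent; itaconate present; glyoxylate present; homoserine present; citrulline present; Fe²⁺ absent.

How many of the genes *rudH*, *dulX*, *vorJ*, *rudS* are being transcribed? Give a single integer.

OrvU is produced constitutively and is active.
Fuculose is absent, so IrpE is inactive.
With repressor OrvU bound, *rudH* is not transcribed.
→ *rudH* is OFF.
Itaconate is present, so IrpN is inactive.
Citrulline is present, so FenC is active.
With repressor FenC bound, *sovM* is not transcribed.
So SovM is not produced.
With no repressor bound, *dulX* is transcribed.
→ *dulX* is ON.
Xylulose is present, so OxaE is inactive.
With no repressor bound, *temX* is transcribed.
So TemX is produced and active.
Homoserine is present, so LutQ is inactive.
Required activator LutQ is absent, so *quvA* is not transcribed.
So QuvA is not produced.
With repressor TemX bound, *vorJ* is not transcribed.
→ *vorJ* is OFF.
Mevalonate is absent, so YilE is inactive.
Glyoxylate is present, so BexG is inactive.
Required activator BexG is absent, so *purX* is not transcribed.
So PurX is not produced.
Fe²⁺ is absent, so UlmH is inactive.
Required activator UlmH is absent, so *rudS* is not transcribed.
→ *rudS* is OFF.
1 of the 4 genes is transcribed.

1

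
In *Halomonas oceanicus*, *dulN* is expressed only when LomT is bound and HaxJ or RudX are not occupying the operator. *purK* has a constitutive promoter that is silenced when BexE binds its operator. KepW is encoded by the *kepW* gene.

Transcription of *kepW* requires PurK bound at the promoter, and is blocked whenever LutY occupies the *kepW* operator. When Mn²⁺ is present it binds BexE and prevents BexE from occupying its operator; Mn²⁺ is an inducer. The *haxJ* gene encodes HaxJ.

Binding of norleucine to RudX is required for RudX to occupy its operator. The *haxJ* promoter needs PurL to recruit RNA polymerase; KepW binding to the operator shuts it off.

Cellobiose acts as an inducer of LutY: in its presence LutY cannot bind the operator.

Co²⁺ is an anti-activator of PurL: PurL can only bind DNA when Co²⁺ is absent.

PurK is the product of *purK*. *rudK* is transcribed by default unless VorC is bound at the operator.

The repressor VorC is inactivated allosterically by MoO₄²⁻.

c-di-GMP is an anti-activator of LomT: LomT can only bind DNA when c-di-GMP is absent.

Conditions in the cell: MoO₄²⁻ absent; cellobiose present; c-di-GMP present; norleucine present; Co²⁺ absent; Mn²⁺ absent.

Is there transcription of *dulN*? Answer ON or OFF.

Mn²⁺ is absent, so BexE is active.
With repressor BexE bound, *purK* is not transcribed.
So PurK is not produced.
Cellobiose is present, so LutY is inactive.
Required activator PurK is absent, so *kepW* is not transcribed.
So KepW is not produced.
Co²⁺ is absent, so PurL is active.
No repressor is bound and PurL is active, so *haxJ* is transcribed.
So HaxJ is produced and active.
Norleucine is present, so RudX is active.
c-di-GMP is present, so LomT is inactive.
With repressor HaxJ bound, *dulN* is not transcribed.

OFF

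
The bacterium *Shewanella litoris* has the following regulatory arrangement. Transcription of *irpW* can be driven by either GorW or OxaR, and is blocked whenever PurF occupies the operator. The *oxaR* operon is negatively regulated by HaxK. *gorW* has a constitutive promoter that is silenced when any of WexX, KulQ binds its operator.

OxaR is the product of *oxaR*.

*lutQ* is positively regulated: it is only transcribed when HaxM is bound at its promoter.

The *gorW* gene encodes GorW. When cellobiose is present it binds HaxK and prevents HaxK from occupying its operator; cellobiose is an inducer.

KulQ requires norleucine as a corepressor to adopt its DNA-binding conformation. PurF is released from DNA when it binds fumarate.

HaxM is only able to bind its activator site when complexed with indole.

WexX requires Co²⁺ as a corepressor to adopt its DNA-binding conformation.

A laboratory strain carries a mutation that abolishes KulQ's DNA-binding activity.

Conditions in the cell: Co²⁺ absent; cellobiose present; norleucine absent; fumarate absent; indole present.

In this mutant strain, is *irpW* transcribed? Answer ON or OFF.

Co²⁺ is absent, so WexX is inactive.
KulQ is non-functional in this strain, so it has no effect.
With no repressor bound, *gorW* is transcribed.
So GorW is produced and active.
Fumarate is absent, so PurF is active.
Cellobiose is present, so HaxK is inactive.
With no repressor bound, *oxaR* is transcribed.
So OxaR is produced and active.
With repressor PurF bound, *irpW* is not transcribed.

OFF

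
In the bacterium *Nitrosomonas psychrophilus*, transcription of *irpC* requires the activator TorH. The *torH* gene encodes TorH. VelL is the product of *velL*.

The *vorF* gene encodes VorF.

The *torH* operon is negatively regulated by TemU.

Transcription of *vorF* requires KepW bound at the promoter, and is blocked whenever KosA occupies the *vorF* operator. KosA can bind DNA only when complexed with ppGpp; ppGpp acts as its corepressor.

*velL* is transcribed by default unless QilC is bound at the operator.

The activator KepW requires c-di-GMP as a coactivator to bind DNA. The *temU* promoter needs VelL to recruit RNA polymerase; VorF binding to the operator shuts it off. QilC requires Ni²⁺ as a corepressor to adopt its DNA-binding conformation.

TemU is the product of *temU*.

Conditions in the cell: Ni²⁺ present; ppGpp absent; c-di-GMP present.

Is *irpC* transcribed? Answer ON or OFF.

ON

ppGpp is absent, so KosA is inactive.
c-di-GMP is present, so KepW is active.
No repressor is bound and KepW is active, so *vorF* is transcribed.
So VorF is produced and active.
Ni²⁺ is present, so QilC is active.
With repressor QilC bound, *velL* is not transcribed.
So VelL is not produced.
With repressor VorF bound, *temU* is not transcribed.
So TemU is not produced.
With no repressor bound, *torH* is transcribed.
So TorH is produced and active.
No repressor is bound and TorH is active, so *irpC* is transcribed.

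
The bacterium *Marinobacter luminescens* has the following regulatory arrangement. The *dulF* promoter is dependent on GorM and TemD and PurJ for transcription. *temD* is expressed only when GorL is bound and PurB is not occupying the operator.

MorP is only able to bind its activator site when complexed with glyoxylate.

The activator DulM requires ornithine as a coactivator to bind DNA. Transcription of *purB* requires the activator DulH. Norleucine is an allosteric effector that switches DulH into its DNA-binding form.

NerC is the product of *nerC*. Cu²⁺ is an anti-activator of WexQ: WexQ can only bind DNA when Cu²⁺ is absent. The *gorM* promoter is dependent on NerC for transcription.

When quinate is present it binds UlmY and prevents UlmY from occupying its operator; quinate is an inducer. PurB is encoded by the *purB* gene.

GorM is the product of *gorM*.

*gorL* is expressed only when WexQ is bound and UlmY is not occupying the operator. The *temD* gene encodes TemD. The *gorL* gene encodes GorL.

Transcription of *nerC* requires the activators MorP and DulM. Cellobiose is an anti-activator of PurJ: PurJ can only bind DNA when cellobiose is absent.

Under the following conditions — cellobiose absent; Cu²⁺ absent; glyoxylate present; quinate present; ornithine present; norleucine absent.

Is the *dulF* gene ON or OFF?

Glyoxylate is present, so MorP is active.
Ornithine is present, so DulM is active.
No repressor is bound and MorP and DulM are active, so *nerC* is transcribed.
So NerC is produced and active.
No repressor is bound and NerC is active, so *gorM* is transcribed.
So GorM is produced and active.
Norleucine is absent, so DulH is inactive.
Required activator DulH is absent, so *purB* is not transcribed.
So PurB is not produced.
Quinate is present, so UlmY is inactive.
Cu²⁺ is absent, so WexQ is active.
No repressor is bound and WexQ is active, so *gorL* is transcribed.
So GorL is produced and active.
No repressor is bound and GorL is active, so *temD* is transcribed.
So TemD is produced and active.
Cellobiose is absent, so PurJ is active.
No repressor is bound and GorM and TemD and PurJ are active, so *dulF* is transcribed.

ON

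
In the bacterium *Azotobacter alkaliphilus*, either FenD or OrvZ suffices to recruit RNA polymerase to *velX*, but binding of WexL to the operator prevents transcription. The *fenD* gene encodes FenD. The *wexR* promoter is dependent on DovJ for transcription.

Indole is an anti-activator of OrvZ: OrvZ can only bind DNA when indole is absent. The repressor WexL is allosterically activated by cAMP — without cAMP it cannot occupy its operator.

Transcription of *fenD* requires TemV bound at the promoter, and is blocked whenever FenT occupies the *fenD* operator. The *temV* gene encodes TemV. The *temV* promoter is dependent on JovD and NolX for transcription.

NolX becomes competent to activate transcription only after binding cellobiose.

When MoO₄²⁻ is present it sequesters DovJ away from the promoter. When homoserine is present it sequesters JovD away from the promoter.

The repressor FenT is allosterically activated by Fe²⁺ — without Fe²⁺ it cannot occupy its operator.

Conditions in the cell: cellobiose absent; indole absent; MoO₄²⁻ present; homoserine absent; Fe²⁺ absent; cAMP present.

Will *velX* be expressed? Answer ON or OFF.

OFF

Fe²⁺ is absent, so FenT is inactive.
Homoserine is absent, so JovD is active.
Cellobiose is absent, so NolX is inactive.
Required activator NolX is absent, so *temV* is not transcribed.
So TemV is not produced.
Required activator TemV is absent, so *fenD* is not transcribed.
So FenD is not produced.
cAMP is present, so WexL is active.
Indole is absent, so OrvZ is active.
With repressor WexL bound, *velX* is not transcribed.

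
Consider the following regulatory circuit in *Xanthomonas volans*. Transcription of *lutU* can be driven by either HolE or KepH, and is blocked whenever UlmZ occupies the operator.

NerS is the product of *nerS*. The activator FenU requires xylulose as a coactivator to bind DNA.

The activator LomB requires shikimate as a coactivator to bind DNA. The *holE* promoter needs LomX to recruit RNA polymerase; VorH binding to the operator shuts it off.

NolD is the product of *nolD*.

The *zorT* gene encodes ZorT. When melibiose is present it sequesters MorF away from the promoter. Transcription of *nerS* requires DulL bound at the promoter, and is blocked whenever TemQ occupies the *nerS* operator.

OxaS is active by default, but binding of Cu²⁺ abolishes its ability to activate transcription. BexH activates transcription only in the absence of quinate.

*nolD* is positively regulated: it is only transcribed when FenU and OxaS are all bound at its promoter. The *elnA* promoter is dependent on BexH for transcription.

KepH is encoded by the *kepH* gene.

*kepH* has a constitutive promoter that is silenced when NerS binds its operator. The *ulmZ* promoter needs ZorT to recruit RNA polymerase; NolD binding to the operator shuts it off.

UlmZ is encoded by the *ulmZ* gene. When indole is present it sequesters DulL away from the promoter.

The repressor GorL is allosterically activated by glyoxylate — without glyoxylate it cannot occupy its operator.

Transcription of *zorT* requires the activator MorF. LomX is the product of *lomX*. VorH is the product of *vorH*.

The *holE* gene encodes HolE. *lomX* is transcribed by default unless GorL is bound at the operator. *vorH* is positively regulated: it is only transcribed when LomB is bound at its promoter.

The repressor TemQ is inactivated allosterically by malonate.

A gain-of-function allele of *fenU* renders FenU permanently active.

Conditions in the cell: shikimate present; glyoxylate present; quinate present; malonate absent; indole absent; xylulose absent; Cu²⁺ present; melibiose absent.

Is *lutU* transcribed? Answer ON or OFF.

OFF

Glyoxylate is present, so GorL is active.
With repressor GorL bound, *lomX* is not transcribed.
So LomX is not produced.
Shikimate is present, so LomB is active.
No repressor is bound and LomB is active, so *vorH* is transcribed.
So VorH is produced and active.
With repressor VorH bound, *holE* is not transcribed.
So HolE is not produced.
Malonate is absent, so TemQ is active.
Indole is absent, so DulL is active.
With repressor TemQ bound, *nerS* is not transcribed.
So NerS is not produced.
With no repressor bound, *kepH* is transcribed.
So KepH is produced and active.
Melibiose is absent, so MorF is active.
No repressor is bound and MorF is active, so *zorT* is transcribed.
So ZorT is produced and active.
FenU is constitutively active in this strain.
Cu²⁺ is present, so OxaS is inactive.
Required activator OxaS is absent, so *nolD* is not transcribed.
So NolD is not produced.
No repressor is bound and ZorT is active, so *ulmZ* is transcribed.
So UlmZ is produced and active.
With repressor UlmZ bound, *lutU* is not transcribed.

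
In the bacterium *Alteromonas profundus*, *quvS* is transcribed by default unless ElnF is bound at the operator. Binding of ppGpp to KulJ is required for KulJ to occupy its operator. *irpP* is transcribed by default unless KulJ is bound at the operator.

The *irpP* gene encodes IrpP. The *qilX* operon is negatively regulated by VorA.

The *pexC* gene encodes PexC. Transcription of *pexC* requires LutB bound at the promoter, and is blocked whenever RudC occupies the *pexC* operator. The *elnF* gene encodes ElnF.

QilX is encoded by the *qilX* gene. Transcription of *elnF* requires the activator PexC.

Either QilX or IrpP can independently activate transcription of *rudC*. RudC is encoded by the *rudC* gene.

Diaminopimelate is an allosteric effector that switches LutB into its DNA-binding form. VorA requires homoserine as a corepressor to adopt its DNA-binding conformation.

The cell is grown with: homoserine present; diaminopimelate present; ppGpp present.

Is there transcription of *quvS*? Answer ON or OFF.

OFF

Homoserine is present, so VorA is active.
With repressor VorA bound, *qilX* is not transcribed.
So QilX is not produced.
ppGpp is present, so KulJ is active.
With repressor KulJ bound, *irpP* is not transcribed.
So IrpP is not produced.
No activator is available at the *rudC* promoter, so *rudC* is not transcribed.
So RudC is not produced.
Diaminopimelate is present, so LutB is active.
No repressor is bound and LutB is active, so *pexC* is transcribed.
So PexC is produced and active.
No repressor is bound and PexC is active, so *elnF* is transcribed.
So ElnF is produced and active.
With repressor ElnF bound, *quvS* is not transcribed.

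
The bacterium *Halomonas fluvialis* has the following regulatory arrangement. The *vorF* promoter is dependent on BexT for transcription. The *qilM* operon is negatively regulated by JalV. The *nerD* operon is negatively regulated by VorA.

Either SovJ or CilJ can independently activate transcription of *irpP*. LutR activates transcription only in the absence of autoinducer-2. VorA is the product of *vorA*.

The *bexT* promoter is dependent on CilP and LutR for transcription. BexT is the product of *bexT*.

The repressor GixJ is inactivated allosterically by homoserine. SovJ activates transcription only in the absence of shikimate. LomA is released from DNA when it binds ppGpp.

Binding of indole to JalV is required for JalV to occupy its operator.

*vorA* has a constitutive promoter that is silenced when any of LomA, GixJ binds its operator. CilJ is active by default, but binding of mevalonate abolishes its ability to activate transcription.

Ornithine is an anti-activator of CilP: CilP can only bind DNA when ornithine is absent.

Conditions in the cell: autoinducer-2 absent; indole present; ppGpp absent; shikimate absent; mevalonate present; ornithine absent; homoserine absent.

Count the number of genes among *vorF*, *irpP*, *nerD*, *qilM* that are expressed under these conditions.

3

Ornithine is absent, so CilP is active.
Autoinducer-2 is absent, so LutR is active.
No repressor is bound and CilP and LutR are active, so *bexT* is transcribed.
So BexT is produced and active.
No repressor is bound and BexT is active, so *vorF* is transcribed.
→ *vorF* is ON.
Shikimate is absent, so SovJ is active.
Mevalonate is present, so CilJ is inactive.
Activator SovJ is present, so *irpP* is transcribed.
→ *irpP* is ON.
ppGpp is absent, so LomA is active.
Homoserine is absent, so GixJ is active.
With repressor LomA bound, *vorA* is not transcribed.
So VorA is not produced.
With no repressor bound, *nerD* is transcribed.
→ *nerD* is ON.
Indole is present, so JalV is active.
With repressor JalV bound, *qilM* is not transcribed.
→ *qilM* is OFF.
3 of the 4 genes are transcribed.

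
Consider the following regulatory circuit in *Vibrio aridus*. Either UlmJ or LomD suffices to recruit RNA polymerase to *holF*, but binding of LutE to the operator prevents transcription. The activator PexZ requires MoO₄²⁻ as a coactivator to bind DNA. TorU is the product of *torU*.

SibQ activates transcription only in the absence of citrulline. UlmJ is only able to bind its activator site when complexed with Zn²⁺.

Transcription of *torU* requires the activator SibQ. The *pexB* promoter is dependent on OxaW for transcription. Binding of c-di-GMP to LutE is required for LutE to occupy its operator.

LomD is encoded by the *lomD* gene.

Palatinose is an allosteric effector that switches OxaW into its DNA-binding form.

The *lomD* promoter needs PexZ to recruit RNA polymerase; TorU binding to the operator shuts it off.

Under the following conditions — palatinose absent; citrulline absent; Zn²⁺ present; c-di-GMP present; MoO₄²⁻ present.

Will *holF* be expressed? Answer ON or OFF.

OFF

Zn²⁺ is present, so UlmJ is active.
MoO₄²⁻ is present, so PexZ is active.
Citrulline is absent, so SibQ is active.
No repressor is bound and SibQ is active, so *torU* is transcribed.
So TorU is produced and active.
With repressor TorU bound, *lomD* is not transcribed.
So LomD is not produced.
c-di-GMP is present, so LutE is active.
With repressor LutE bound, *holF* is not transcribed.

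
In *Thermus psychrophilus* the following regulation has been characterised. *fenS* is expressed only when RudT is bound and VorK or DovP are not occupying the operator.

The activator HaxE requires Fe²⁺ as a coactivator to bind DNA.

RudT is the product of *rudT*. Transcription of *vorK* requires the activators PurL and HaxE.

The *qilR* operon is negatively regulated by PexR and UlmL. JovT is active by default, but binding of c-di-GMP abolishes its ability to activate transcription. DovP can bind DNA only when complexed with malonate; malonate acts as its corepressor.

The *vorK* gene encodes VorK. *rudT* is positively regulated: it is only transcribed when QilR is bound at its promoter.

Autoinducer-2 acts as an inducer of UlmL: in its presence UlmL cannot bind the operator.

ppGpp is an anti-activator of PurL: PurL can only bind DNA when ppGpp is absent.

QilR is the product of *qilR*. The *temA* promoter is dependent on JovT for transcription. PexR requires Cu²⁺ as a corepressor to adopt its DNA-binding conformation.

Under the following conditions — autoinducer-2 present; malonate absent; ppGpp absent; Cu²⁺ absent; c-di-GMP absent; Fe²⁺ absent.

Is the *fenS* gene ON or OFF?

Cu²⁺ is absent, so PexR is inactive.
Autoinducer-2 is present, so UlmL is inactive.
With no repressor bound, *qilR* is transcribed.
So QilR is produced and active.
No repressor is bound and QilR is active, so *rudT* is transcribed.
So RudT is produced and active.
ppGpp is absent, so PurL is active.
Fe²⁺ is absent, so HaxE is inactive.
Required activator HaxE is absent, so *vorK* is not transcribed.
So VorK is not produced.
Malonate is absent, so DovP is inactive.
No repressor is bound and RudT is active, so *fenS* is transcribed.

ON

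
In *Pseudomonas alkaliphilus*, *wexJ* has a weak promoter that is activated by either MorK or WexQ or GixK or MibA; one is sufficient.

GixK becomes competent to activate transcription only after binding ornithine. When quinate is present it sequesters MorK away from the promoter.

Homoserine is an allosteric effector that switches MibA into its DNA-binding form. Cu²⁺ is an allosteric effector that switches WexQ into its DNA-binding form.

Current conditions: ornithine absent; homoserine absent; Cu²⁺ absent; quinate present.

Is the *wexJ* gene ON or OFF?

OFF

Quinate is present, so MorK is inactive.
Cu²⁺ is absent, so WexQ is inactive.
Ornithine is absent, so GixK is inactive.
Homoserine is absent, so MibA is inactive.
No activator is available at the *wexJ* promoter, so *wexJ* is not transcribed.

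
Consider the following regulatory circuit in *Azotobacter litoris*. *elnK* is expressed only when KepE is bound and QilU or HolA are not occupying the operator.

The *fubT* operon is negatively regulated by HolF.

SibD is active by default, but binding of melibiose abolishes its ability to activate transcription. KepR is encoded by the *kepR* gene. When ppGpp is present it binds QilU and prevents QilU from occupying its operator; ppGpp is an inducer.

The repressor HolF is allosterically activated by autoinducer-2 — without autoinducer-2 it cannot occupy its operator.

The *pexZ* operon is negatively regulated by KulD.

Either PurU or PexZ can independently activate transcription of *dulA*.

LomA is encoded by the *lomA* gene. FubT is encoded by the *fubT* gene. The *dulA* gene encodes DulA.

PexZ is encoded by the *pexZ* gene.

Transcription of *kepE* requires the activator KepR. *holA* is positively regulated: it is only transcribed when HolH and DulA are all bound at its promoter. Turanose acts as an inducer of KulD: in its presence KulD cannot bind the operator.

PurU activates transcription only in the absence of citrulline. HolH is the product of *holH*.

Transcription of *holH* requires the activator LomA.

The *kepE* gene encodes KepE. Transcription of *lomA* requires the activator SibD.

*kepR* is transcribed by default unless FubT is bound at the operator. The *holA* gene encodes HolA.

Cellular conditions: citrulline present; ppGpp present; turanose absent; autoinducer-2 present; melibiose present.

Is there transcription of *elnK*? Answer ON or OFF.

ON

ppGpp is present, so QilU is inactive.
Autoinducer-2 is present, so HolF is active.
With repressor HolF bound, *fubT* is not transcribed.
So FubT is not produced.
With no repressor bound, *kepR* is transcribed.
So KepR is produced and active.
No repressor is bound and KepR is active, so *kepE* is transcribed.
So KepE is produced and active.
Melibiose is present, so SibD is inactive.
Required activator SibD is absent, so *lomA* is not transcribed.
So LomA is not produced.
Required activator LomA is absent, so *holH* is not transcribed.
So HolH is not produced.
Citrulline is present, so PurU is inactive.
Turanose is absent, so KulD is active.
With repressor KulD bound, *pexZ* is not transcribed.
So PexZ is not produced.
No activator is available at the *dulA* promoter, so *dulA* is not transcribed.
So DulA is not produced.
Required activator HolH is absent, so *holA* is not transcribed.
So HolA is not produced.
No repressor is bound and KepE is active, so *elnK* is transcribed.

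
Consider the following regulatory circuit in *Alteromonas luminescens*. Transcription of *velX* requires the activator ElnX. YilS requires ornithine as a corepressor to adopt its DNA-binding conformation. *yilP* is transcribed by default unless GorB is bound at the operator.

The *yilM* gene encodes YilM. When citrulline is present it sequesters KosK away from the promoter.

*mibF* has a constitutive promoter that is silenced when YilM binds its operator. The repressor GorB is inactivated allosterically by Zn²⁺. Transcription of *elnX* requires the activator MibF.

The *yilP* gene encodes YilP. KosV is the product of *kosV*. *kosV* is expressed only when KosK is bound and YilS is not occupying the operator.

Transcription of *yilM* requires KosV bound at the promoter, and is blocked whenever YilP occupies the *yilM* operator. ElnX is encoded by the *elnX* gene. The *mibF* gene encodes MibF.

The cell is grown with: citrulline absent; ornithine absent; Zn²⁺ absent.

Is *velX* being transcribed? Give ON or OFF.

OFF

Zn²⁺ is absent, so GorB is active.
With repressor GorB bound, *yilP* is not transcribed.
So YilP is not produced.
Citrulline is absent, so KosK is active.
Ornithine is absent, so YilS is inactive.
No repressor is bound and KosK is active, so *kosV* is transcribed.
So KosV is produced and active.
No repressor is bound and KosV is active, so *yilM* is transcribed.
So YilM is produced and active.
With repressor YilM bound, *mibF* is not transcribed.
So MibF is not produced.
Required activator MibF is absent, so *elnX* is not transcribed.
So ElnX is not produced.
Required activator ElnX is absent, so *velX* is not transcribed.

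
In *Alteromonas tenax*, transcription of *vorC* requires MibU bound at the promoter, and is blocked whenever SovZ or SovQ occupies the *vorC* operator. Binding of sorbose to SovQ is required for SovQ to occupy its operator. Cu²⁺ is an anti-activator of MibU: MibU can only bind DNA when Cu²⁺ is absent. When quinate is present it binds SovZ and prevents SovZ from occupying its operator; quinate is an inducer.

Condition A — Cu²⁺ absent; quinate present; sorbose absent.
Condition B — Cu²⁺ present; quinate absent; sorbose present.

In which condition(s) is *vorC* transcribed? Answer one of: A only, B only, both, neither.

Condition A:
Cu²⁺ is absent, so MibU is active.
Quinate is present, so SovZ is inactive.
Sorbose is absent, so SovQ is inactive.
No repressor is bound and MibU is active, so *vorC* is transcribed.
→ *vorC* is ON in A.
Condition B:
Cu²⁺ is present, so MibU is inactive.
Quinate is absent, so SovZ is active.
Sorbose is present, so SovQ is active.
With repressor SovZ bound, *vorC* is not transcribed.
→ *vorC* is OFF in B.

A only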